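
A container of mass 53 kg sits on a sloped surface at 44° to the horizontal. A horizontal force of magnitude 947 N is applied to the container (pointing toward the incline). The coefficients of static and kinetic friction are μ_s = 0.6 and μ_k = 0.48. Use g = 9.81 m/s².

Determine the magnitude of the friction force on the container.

Normal direction: N = m g cos θ + P sin θ = 1032 N.
Parallel to the incline: P cos θ − m g sin θ = 681.2 − 361.2 = 320 N; the friction needed to balance this is 320 N acting down the slope.
The limit of static friction is μ_s N = 619.1 N.
|f_req| = 320 ≤ 619.1 N → the container is in equilibrium; friction equals the required value.

f ≈ 320 N (down the incline)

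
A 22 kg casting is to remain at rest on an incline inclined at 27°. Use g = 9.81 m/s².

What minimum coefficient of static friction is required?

At the slip threshold m g sin θ = μ_s m g cos θ, so μ_s,min = tan θ.
μ_s,min = tan 27° = 0.51.

μ_s,min ≈ 0.51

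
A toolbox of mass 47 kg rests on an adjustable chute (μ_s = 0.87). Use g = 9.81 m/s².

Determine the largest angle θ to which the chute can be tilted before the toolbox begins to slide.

θ_max ≈ 41°

At the slip threshold, m g sin θ = μ_s · m g cos θ, so tan θ = μ_s.
θ_max = arctan(0.87) = 41°.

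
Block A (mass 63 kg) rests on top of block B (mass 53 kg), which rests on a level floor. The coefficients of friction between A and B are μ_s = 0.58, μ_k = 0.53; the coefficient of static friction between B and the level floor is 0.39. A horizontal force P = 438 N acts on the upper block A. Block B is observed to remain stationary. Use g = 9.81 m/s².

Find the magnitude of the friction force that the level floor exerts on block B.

The normal force B exerts on A is simply A's weight, N₁ = 618 N.
Maximum static friction on A from B: μ_s N₁ = 0.58×618 = 358.5 N.
P = 438 N exceeds that limit, so A slips over B and the interface friction becomes kinetic: f₁ = μ_k N₁ = 0.53×618 = 328 N.
By Newton's third law B feels 328 N forward from A. With B stationary, the floor's static friction on B balances it: f₂ = 328 N (well within μ_s(m_A+m_B)g = 443.8 N).

f ≈ 328 N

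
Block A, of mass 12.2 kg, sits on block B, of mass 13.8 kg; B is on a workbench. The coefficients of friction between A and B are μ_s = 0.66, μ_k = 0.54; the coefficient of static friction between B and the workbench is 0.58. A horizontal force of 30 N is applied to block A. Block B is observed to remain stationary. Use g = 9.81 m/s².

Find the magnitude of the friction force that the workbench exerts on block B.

f ≈ 30 N

Between the blocks, N₁ = m_A g = 119.7 N.
Maximum static friction on A from B: μ_s N₁ = 0.66×119.7 = 78.99 N.
Since P = 30 N ≤ 78.99 N, A does not slip on B; friction on A equals P = 30 N.
B experiences an equal 30 N forward from A (third law). B is in equilibrium, so the floor supplies f₂ = 30 N of static friction (limit μ_s(m_A+m_B)g = 147.9 N, not exceeded).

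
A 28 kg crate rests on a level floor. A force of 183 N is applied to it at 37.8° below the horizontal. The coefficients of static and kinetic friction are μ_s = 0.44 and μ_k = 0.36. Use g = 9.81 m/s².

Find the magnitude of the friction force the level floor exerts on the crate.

N = m g + P sin α = 274.7 + 183×sin 37.8° = 386.8 N.
Horizontally, friction must balance P cos α = 144.6 N.
μ_s N = 0.44 × 386.8 = 170.2 N.
Since 144.6 N does not exceed the limit, the crate stays at rest and f = 145 N.

f ≈ 145 N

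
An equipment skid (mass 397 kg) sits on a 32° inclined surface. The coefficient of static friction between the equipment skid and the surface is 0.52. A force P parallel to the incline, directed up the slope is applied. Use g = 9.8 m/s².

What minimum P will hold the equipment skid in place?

P_min ≈ 346 N

The equipment skid tends to slide down (tan θ > μ_s), so at the point of impending slip friction acts up-slope at its limit: f = μ_s N.
P is parallel to the surface, so N = m g cos θ = 3300 N.
Along the incline: P + μ_s N = m g sin θ, so P = 2060 − 0.52×3300 = 346 N.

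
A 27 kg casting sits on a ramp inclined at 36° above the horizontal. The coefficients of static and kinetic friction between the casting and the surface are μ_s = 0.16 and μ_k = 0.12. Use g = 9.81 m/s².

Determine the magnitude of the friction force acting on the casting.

Perpendicular to the surface, N = m g cos θ = 27·9.81·cos 36° = 214.3 N.
For equilibrium along the incline, friction must balance the weight component: f = m g sin θ = 155.7 N up the slope.
The static-friction ceiling is μ_s N = 0.16 × 214.3 = 34.29 N.
|155.7| exceeds 34.29 N, so the casting slips down-slope; friction is kinetic, f = μ_k N = 0.12×214.3 = 25.7 N.

f ≈ 25.7 N (up the incline)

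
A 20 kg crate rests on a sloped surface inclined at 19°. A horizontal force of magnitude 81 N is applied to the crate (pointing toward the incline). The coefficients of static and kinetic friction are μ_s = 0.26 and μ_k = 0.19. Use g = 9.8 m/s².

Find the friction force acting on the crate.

Resolve perpendicular to the incline: N = m g cos θ + P sin θ = 20×9.8×cos 19° + 81×sin 19° = 211.7 N.
Parallel to the incline: P cos θ − m g sin θ = 76.59 − 63.81 = 12.78 N; the friction needed to balance this is 12.78 N acting down the slope.
The limit of static friction is μ_s N = 55.04 N.
Since 12.78 N is within the 55.04 N limit, the crate stays put and friction is exactly 12.8 N.

f ≈ 12.8 N (down the incline)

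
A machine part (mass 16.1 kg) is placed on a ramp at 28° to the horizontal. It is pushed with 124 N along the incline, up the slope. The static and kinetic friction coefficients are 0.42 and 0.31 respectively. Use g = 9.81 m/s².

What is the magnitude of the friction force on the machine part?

f ≈ 49.9 N (down the incline)

Normal force: N = m g cos θ = 16.1 × 9.81 × cos 28° = 139.5 N.
The friction needed for equilibrium is m g sin θ − P = 74.15 − 124 = -49.85 N, measured positive up-slope.
Static friction can supply at most μ_s N = 58.57 N.
Since |-49.85| ≤ 58.57 N, the machine part remains in static equilibrium and friction takes exactly the required value.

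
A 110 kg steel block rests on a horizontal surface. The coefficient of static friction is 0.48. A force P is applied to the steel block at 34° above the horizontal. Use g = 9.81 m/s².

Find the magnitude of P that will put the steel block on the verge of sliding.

N = m g − P sin α (the pull lifts the steel block).
At impending slip, P cos α = μ_s N = μ_s (m g − P sin α).
Solving: P (cos α + μ_s sin α) = μ_s m g → P = 0.48×1080/(cos 34° + 0.48 sin 34°) = 518/1.097 = 472 N.

P ≈ 472 N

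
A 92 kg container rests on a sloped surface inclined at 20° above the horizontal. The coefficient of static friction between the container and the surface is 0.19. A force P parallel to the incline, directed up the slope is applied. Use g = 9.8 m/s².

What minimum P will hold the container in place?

The container tends to slide down (tan θ > μ_s), so at the point of impending slip friction acts up-slope at its limit: f = μ_s N.
P is parallel to the surface, so N = m g cos θ = 847 N.
Along the incline: P + μ_s N = m g sin θ, so P = 308 − 0.19×847 = 147 N.

P_min ≈ 147 N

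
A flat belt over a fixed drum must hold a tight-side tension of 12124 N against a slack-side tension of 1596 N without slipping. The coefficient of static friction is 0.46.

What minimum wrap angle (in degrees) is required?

T₂/T₁ = e^{μβ} → β = ln(T₂/T₁)/μ.
β = ln(12124/1596)/0.46 = 2.028/0.46 = 4.408 rad.
In degrees: β = 4.408 × 180/π = 253°.

β_min ≈ 253°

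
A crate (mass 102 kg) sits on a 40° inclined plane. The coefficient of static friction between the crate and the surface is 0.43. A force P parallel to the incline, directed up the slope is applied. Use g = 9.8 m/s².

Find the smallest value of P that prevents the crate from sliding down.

P_min ≈ 313 N

The crate tends to slide down (tan θ > μ_s), so at the point of impending slip friction acts up-slope at its limit: f = μ_s N.
P is parallel to the surface, so N = m g cos θ = 766 N.
Along the incline: P + μ_s N = m g sin θ, so P = 643 − 0.43×766 = 313 N.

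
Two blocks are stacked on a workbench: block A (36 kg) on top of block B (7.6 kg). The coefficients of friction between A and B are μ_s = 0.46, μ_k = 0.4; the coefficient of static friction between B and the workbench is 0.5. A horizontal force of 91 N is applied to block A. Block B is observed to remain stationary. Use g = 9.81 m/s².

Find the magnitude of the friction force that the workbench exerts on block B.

Between the blocks, N₁ = m_A g = 353.2 N.
Maximum static friction on A from B: μ_s N₁ = 0.46×353.2 = 162.5 N.
P = 91 N is within that limit, so A and B move together (both at rest); the A–B friction is simply f₁ = P = 91 N.
B experiences an equal 91 N forward from A (third law). B is in equilibrium, so the floor supplies f₂ = 91 N of static friction (limit μ_s(m_A+m_B)g = 213.9 N, not exceeded).

f ≈ 91 N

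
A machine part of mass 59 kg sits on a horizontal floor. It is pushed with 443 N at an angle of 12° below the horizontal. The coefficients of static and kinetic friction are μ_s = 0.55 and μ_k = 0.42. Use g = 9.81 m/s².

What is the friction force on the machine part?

The vertical component of P adds to the normal force: N = m g + P sin α = 578.8 + 92.1 = 670.9 N.
For equilibrium, f = P cos α = 443×cos 12° = 433.3 N.
The static-friction limit is μ_s N = 369 N.
The required friction exceeds μ_s N, so the machine part moves and f = μ_k N = 282 N.

f ≈ 282 N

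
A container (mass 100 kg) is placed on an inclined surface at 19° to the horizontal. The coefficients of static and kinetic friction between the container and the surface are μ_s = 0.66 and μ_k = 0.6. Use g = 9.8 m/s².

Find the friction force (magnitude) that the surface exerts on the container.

f ≈ 319 N (up the incline)

Normal force: N = m g cos θ = 100 × 9.8 × cos 19° = 926.6 N.
Along the slope the weight component is m g sin θ = 319.1 N; friction must supply exactly this, acting up-slope.
Static friction can supply at most μ_s N = 611.6 N.
Since |319.1| ≤ 611.6 N, no slip — friction simply equals what equilibrium demands.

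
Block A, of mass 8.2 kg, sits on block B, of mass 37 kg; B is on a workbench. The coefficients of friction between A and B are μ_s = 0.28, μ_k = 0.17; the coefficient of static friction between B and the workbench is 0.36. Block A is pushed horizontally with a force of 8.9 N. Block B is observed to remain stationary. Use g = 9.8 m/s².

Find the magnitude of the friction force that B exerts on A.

f ≈ 8.9 N

The normal force B exerts on A is simply A's weight, N₁ = 80.36 N.
So the A–B interface can sustain at most μ_s N₁ = 22.5 N of static friction.
Since P = 8.9 N ≤ 22.5 N, A does not slip on B; friction on A equals P = 8.9 N.
B experiences an equal 8.9 N forward from A (third law). B is in equilibrium, so the floor supplies f₂ = 8.9 N of static friction (limit μ_s(m_A+m_B)g = 159.5 N, not exceeded).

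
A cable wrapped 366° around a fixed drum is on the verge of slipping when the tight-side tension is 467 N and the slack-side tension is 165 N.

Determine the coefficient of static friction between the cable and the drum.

μ ≈ 0.163

T₂/T₁ = e^{μβ} → μ = ln(T₂/T₁)/β.
β = 366° = 6.388 rad.
μ = ln(467/165)/6.388 = ln(2.83)/6.388 = 0.163.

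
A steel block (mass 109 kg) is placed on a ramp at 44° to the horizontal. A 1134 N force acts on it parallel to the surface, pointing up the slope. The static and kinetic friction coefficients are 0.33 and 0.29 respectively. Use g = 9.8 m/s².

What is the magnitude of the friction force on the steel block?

Normal force: N = m g cos θ = 109 × 9.8 × cos 44° = 768.4 N.
For equilibrium along the incline the friction force must supply f = m g sin θ − P = 742 − 1134 = -392 N (positive meaning up-slope).
The static-friction ceiling is μ_s N = 0.33 × 768.4 = 253.6 N.
Since |-392| > 253.6 N, static friction cannot hold it; the steel block slides up the incline and kinetic friction applies: f = μ_k N = 0.29 × 768.4 = 223 N.

f ≈ 223 N (down the incline)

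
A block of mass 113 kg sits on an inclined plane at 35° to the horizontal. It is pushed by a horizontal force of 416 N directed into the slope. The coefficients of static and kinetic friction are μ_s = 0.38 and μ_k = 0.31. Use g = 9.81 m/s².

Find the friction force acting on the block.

f ≈ 295 N (up the incline)

Normal direction: N = m g cos θ + P sin θ = 1147 N.
Along the incline, the net driving force (taking up-slope positive) is P cos θ − m g sin θ = 340.8 − 635.8 = -295.1 N, so equilibrium requires friction f = 295.1 N (up-slope).
Maximum static friction: μ_s N = 0.38 × 1147 = 435.7 N.
Since 295.1 N is within the 435.7 N limit, the block stays put and friction is exactly 295 N.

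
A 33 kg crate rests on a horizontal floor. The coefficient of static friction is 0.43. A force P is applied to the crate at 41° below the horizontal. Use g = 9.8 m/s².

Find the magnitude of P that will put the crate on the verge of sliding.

N = m g + P sin α (the push presses the crate into the horizontal floor).
At impending slip, P cos α = μ_s N = μ_s (m g + P sin α).
Solving: P (cos α − μ_s sin α) = μ_s m g → P = 0.43×323/(cos 41° − 0.43 sin 41°) = 139/0.4726 = 294 N.

P ≈ 294 N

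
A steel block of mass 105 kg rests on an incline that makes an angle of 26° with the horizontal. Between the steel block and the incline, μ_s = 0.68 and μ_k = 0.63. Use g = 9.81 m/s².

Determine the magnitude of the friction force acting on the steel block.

Perpendicular to the surface, N = m g cos θ = 105·9.81·cos 26° = 925.8 N.
Along the slope the weight component is m g sin θ = 451.5 N; friction must supply exactly this, acting up-slope.
The static-friction ceiling is μ_s N = 0.68 × 925.8 = 629.5 N.
Since |451.5| ≤ 629.5 N, static friction is sufficient; f equals the required value, not μ_s N.

f ≈ 452 N (up the incline)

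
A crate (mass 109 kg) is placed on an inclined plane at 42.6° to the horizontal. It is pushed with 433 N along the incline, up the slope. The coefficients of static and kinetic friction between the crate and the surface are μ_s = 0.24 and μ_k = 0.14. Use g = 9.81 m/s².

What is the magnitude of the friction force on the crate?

f ≈ 110 N (up the incline)

Perpendicular to the surface, N = m g cos θ = 109·9.81·cos 42.6° = 787.1 N.
Parallel to the incline, ΣF = 0 gives f = m g sin θ − P = 723.8 − 433 = 290.8 N (up-slope positive).
Static friction can supply at most μ_s N = 188.9 N.
Since |290.8| > 188.9 N, static friction cannot hold it; the crate slides down the incline and kinetic friction applies: f = μ_k N = 0.14 × 787.1 = 110 N.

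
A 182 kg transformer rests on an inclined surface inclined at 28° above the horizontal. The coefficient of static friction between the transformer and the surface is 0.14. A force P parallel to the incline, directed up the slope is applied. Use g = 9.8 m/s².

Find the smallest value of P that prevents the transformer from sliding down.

P_min ≈ 617 N

The transformer tends to slide down (tan θ > μ_s), so at the point of impending slip friction acts up-slope at its limit: f = μ_s N.
P is parallel to the surface, so N = m g cos θ = 1570 N.
Along the incline: P + μ_s N = m g sin θ, so P = 837 − 0.14×1570 = 617 N.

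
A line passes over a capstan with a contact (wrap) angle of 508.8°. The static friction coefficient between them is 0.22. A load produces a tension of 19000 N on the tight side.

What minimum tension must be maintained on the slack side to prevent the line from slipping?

T_min ≈ 2690 N

Capstan equation at impending slip: T_tight/T_slack = e^{μβ}.
β = 508.8° = 8.88 rad; e^{μβ} = e^{0.22×8.88} = 7.054.
T_slack = T_tight / e^{μβ} = 19000 / 7.054 = 2690 N.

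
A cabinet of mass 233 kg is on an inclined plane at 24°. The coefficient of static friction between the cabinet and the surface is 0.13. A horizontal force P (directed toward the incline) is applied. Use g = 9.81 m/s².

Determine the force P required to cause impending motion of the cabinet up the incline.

P ≈ 1400 N

At impending motion up the slope, friction acts down-slope at its limit: f = μ_s N.
Perpendicular to the incline: N = m g cos θ + P sin θ.
Along the incline: P cos θ = m g sin θ + μ_s N = m g sin θ + μ_s (m g cos θ + P sin θ).
Solving, P (cos θ − μ_s sin θ) = m g (sin θ + μ_s cos θ), so P = 233×9.81×(sin 24° + 0.13 cos 24°)/(cos 24° − 0.13 sin 24°) = 2290×0.5255/0.8607 = 1400 N.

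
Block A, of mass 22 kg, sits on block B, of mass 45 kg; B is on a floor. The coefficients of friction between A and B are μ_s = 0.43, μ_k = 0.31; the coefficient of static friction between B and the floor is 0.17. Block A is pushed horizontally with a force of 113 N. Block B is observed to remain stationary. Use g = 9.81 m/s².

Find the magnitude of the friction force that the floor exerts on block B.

f ≈ 66.9 N

Between the blocks, N₁ = m_A g = 215.8 N.
Maximum static friction on A from B: μ_s N₁ = 0.43×215.8 = 92.8 N.
Since P = 113 N > 92.8 N, A slides on B; the A–B friction is kinetic: f₁ = μ_k N₁ = 0.31×215.8 = 66.9 N.
By Newton's third law B feels 66.9 N forward from A. With B stationary, the floor's static friction on B balances it: f₂ = 66.9 N (well within μ_s(m_A+m_B)g = 111.7 N).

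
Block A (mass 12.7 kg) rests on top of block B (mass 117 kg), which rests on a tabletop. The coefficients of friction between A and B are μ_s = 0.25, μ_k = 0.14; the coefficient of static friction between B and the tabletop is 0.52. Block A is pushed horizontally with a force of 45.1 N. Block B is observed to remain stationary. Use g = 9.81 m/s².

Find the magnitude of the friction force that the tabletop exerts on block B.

f ≈ 17.4 N

Normal force at the A–B interface: N₁ = m_A g = 124.6 N.
Maximum static friction on A from B: μ_s N₁ = 0.25×124.6 = 31.15 N.
P = 45.1 N exceeds that limit, so A slips over B and the interface friction becomes kinetic: f₁ = μ_k N₁ = 0.14×124.6 = 17.4 N.
B experiences an equal 17.4 N forward from A (third law). B is in equilibrium, so the floor supplies f₂ = 17.4 N of static friction (limit μ_s(m_A+m_B)g = 661.6 N, not exceeded).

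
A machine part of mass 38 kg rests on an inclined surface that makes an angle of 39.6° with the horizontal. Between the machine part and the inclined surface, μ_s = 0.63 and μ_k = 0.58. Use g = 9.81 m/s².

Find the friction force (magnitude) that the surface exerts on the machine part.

f ≈ 167 N (up the incline)

Normal force: N = m g cos θ = 38 × 9.81 × cos 39.6° = 287.2 N.
Along the slope the weight component is m g sin θ = 237.6 N; friction must supply exactly this, acting up-slope.
Maximum static friction available: μ_s N = 0.63 × 287.2 = 181 N.
|237.6| exceeds 181 N, so the machine part slips down-slope; friction is kinetic, f = μ_k N = 0.58×287.2 = 167 N.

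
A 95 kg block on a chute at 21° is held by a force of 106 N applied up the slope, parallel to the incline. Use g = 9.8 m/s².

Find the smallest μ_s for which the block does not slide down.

μ_s,min ≈ 0.262

N = m g cos θ = 869.2 N.
Friction must make up the shortfall along the incline: f = m g sin θ − P = 333.6 − 106 = 227.6 N.
At the threshold f = μ_s N, so μ_s,min = 227.6/869.2 = 0.262.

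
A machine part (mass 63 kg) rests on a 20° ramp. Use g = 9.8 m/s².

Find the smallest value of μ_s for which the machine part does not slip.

μ_s,min ≈ 0.364

At the slip threshold m g sin θ = μ_s m g cos θ, so μ_s,min = tan θ.
μ_s,min = tan 20° = 0.364.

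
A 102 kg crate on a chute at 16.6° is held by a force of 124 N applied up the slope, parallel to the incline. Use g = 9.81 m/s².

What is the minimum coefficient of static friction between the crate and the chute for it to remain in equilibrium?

μ_s,min ≈ 0.169

N = m g cos θ = 958.9 N.
Friction must make up the shortfall along the incline: f = m g sin θ − P = 285.9 − 124 = 161.9 N.
At the threshold f = μ_s N, so μ_s,min = 161.9/958.9 = 0.169.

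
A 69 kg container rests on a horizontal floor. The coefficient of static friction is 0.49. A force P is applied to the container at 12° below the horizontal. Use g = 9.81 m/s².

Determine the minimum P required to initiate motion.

P ≈ 379 N

N = m g + P sin α (the push presses the container into the horizontal floor).
At impending slip, P cos α = μ_s N = μ_s (m g + P sin α).
Solving: P (cos α − μ_s sin α) = μ_s m g → P = 0.49×677/(cos 12° − 0.49 sin 12°) = 332/0.8763 = 379 N.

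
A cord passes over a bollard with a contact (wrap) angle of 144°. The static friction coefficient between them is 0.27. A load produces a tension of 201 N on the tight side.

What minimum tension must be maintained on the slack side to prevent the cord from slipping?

Capstan equation at impending slip: T_tight/T_slack = e^{μβ}.
β = 144° = 2.513 rad; e^{μβ} = e^{0.27×2.513} = 1.971.
T_slack = T_tight / e^{μβ} = 201 / 1.971 = 102 N.

T_min ≈ 102 N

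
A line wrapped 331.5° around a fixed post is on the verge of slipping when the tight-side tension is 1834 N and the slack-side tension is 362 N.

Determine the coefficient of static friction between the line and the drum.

μ ≈ 0.28

T₂/T₁ = e^{μβ} → μ = ln(T₂/T₁)/β.
β = 331.5° = 5.786 rad.
μ = ln(1834/362)/5.786 = ln(5.066)/5.786 = 0.28.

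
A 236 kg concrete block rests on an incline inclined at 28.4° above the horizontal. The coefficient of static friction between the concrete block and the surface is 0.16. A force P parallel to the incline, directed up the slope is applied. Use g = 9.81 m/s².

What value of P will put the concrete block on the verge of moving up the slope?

P ≈ 1430 N

At impending motion up the slope, friction acts down-slope at its limit: f = μ_s N.
P is parallel to the surface, so N = m g cos θ = 2040 N.
Along the incline: P = m g sin θ + μ_s N = 1100 + 0.16×2040 = 1430 N.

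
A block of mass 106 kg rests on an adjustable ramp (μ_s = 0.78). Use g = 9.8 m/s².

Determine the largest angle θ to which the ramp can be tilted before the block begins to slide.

θ_max ≈ 38°

At the slip threshold, m g sin θ = μ_s · m g cos θ, so tan θ = μ_s.
θ_max = arctan(0.78) = 38°.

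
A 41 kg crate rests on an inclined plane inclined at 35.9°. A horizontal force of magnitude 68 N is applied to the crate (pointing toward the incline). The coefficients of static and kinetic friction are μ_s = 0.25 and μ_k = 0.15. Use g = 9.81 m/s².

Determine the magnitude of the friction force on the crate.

Resolve perpendicular to the incline: N = m g cos θ + P sin θ = 41×9.81×cos 35.9° + 68×sin 35.9° = 365.7 N.
Parallel to the incline: P cos θ − m g sin θ = 55.08 − 235.8 = -180.8 N; the friction needed to balance this is 180.8 N acting up the slope.
The limit of static friction is μ_s N = 91.42 N.
|f_req| = 180.8 > 91.42 N → the crate slides down the incline; f = μ_k N = 0.15 × 365.7 = 54.9 N.

f ≈ 54.9 N (up the incline)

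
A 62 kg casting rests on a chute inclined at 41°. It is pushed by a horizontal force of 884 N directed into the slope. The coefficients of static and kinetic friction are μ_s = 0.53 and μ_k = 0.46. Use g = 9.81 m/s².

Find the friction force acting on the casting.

The horizontal push has a component P sin θ into the surface, so N = m g cos θ + P sin θ = 459 + 580 = 1039 N.
Parallel to the incline: P cos θ − m g sin θ = 667.2 − 399 = 268.1 N; the friction needed to balance this is 268.1 N acting down the slope.
The limit of static friction is μ_s N = 550.7 N.
Since 268.1 N is within the 550.7 N limit, the casting stays put and friction is exactly 268 N.

f ≈ 268 N (down the incline)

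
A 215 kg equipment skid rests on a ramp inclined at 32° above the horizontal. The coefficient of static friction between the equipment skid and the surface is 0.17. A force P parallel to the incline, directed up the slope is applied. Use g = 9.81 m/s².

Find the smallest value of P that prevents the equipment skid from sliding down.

The equipment skid tends to slide down (tan θ > μ_s), so at the point of impending slip friction acts up-slope at its limit: f = μ_s N.
P is parallel to the surface, so N = m g cos θ = 1790 N.
Along the incline: P + μ_s N = m g sin θ, so P = 1120 − 0.17×1790 = 814 N.

P_min ≈ 814 N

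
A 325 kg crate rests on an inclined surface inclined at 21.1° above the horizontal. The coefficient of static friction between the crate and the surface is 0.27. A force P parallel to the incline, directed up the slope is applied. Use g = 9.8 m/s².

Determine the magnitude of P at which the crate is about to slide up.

P ≈ 1950 N

At impending motion up the slope, friction acts down-slope at its limit: f = μ_s N.
P is parallel to the surface, so N = m g cos θ = 2970 N.
Along the incline: P = m g sin θ + μ_s N = 1150 + 0.27×2970 = 1950 N.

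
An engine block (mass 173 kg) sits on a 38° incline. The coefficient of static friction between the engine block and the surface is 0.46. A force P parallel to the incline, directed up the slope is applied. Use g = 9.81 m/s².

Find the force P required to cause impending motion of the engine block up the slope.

At impending motion up the slope, friction acts down-slope at its limit: f = μ_s N.
P is parallel to the surface, so N = m g cos θ = 1340 N.
Along the incline: P = m g sin θ + μ_s N = 1040 + 0.46×1340 = 1660 N.

P ≈ 1660 N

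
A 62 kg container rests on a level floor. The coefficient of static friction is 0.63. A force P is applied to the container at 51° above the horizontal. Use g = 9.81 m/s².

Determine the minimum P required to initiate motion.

N = m g − P sin α (the pull lifts the container).
At impending slip, P cos α = μ_s N = μ_s (m g − P sin α).
Solving: P (cos α + μ_s sin α) = μ_s m g → P = 0.63×608/(cos 51° + 0.63 sin 51°) = 383/1.119 = 342 N.

P ≈ 342 N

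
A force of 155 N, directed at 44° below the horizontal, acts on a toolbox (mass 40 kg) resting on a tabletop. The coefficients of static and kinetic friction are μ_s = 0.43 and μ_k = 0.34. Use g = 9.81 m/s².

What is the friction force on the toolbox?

f ≈ 111 N

The vertical component of P adds to the normal force: N = m g + P sin α = 392.4 + 107.7 = 500.1 N.
The horizontal driving force is P cos α = 111.5 N, so equilibrium needs friction f = 111.5 N.
The static-friction limit is μ_s N = 215 N.
Since 111.5 N does not exceed the limit, the toolbox stays at rest and f = 111 N.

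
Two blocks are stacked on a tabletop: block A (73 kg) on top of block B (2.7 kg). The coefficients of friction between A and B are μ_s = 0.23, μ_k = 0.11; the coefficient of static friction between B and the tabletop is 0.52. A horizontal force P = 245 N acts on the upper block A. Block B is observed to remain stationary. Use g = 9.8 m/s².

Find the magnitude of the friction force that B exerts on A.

The normal force B exerts on A is simply A's weight, N₁ = 715.4 N.
So the A–B interface can sustain at most μ_s N₁ = 164.5 N of static friction.
Since P = 245 N > 164.5 N, A slides on B; the A–B friction is kinetic: f₁ = μ_k N₁ = 0.11×715.4 = 78.7 N.
By Newton's third law B feels 78.7 N forward from A. With B stationary, the floor's static friction on B balances it: f₂ = 78.7 N (well within μ_s(m_A+m_B)g = 385.8 N).

f ≈ 78.7 N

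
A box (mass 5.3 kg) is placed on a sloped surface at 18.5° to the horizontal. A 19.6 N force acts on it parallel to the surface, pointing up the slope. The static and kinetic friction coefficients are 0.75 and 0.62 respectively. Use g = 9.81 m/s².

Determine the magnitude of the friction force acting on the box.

f ≈ 3.1 N (down the incline)

Normal force: N = m g cos θ = 5.3 × 9.81 × cos 18.5° = 49.31 N.
Parallel to the incline, ΣF = 0 gives f = m g sin θ − P = 16.5 − 19.6 = -3.102 N (up-slope positive).
Maximum static friction available: μ_s N = 0.75 × 49.31 = 36.98 N.
Since |-3.102| ≤ 36.98 N, no slip — friction simply equals what equilibrium demands.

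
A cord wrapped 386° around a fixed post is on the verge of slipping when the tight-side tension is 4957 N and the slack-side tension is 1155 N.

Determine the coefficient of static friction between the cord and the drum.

μ ≈ 0.216

T₂/T₁ = e^{μβ} → μ = ln(T₂/T₁)/β.
β = 386° = 6.737 rad.
μ = ln(4957/1155)/6.737 = ln(4.292)/6.737 = 0.216.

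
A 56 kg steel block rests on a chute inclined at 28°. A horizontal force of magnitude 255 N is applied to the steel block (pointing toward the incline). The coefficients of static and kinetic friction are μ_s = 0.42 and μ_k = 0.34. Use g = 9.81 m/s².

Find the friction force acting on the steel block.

The horizontal push has a component P sin θ into the surface, so N = m g cos θ + P sin θ = 485.1 + 119.7 = 604.8 N.
Parallel to the incline: P cos θ − m g sin θ = 225.2 − 257.9 = -32.76 N; the friction needed to balance this is 32.76 N acting up the slope.
Maximum static friction: μ_s N = 0.42 × 604.8 = 254 N.
Since 32.76 N is within the 254 N limit, the steel block stays put and friction is exactly 32.8 N.

f ≈ 32.8 N (up the incline)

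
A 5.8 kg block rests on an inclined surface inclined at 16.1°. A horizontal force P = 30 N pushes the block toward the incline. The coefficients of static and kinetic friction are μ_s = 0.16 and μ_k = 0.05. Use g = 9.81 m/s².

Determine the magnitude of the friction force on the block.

The horizontal push has a component P sin θ into the surface, so N = m g cos θ + P sin θ = 54.67 + 8.319 = 62.99 N.
Along the incline, the net driving force (taking up-slope positive) is P cos θ − m g sin θ = 28.82 − 15.78 = 13.04 N, so equilibrium requires friction f = -13.04 N (down-slope).
Maximum static friction: μ_s N = 0.16 × 62.99 = 10.08 N.
The required 13.04 N exceeds the static limit, so the block slides up-slope and f = μ_k N = 0.05×62.99 = 3.15 N.

f ≈ 3.15 N (down the incline)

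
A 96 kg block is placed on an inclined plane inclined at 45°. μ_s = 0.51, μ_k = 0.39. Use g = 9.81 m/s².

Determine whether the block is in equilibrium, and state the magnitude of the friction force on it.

f ≈ 260 N

N = m g cos θ = 666 N.
Down-slope weight component: m g sin θ = 666 N.
μ_s N = 340 N.
666 > 340 N, so it slides; kinetic friction f = μ_k N = 0.39×666 = 260 N.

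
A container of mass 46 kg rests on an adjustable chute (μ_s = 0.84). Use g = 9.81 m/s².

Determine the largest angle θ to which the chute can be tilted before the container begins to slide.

At the slip threshold, m g sin θ = μ_s · m g cos θ, so tan θ = μ_s.
θ_max = arctan(0.84) = 40°.

θ_max ≈ 40°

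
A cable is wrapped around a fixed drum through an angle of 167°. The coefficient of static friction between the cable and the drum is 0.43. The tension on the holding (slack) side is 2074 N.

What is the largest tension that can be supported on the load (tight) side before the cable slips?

T_max ≈ 7260 N

At impending slip the capstan equation gives T₂/T₁ = e^{μβ} with β in radians.
β = 167° × π/180 = 2.915 rad.
e^{μβ} = e^{0.43×2.915} = 3.502.
T₂ = T₁ · e^{μβ} = 2074 × 3.502 = 7260 N.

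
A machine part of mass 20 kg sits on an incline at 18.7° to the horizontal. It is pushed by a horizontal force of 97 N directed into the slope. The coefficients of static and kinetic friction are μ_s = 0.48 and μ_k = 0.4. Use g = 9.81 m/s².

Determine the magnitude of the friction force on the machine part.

f ≈ 29 N (down the incline)

Normal direction: N = m g cos θ + P sin θ = 216.9 N.
Parallel to the incline: P cos θ − m g sin θ = 91.88 − 62.9 = 28.98 N; the friction needed to balance this is 28.98 N acting down the slope.
The limit of static friction is μ_s N = 104.1 N.
Since 28.98 N is within the 104.1 N limit, the machine part stays put and friction is exactly 29 N.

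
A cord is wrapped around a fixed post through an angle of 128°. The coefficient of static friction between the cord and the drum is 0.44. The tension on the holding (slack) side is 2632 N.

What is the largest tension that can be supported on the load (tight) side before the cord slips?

At impending slip the capstan equation gives T₂/T₁ = e^{μβ} with β in radians.
β = 128° × π/180 = 2.234 rad.
e^{μβ} = e^{0.44×2.234} = 2.672.
T₂ = T₁ · e^{μβ} = 2632 × 2.672 = 7030 N.

T_max ≈ 7030 N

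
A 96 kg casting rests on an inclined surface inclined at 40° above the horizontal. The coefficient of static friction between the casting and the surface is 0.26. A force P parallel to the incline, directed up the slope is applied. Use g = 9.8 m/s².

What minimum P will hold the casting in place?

P_min ≈ 417 N

The casting tends to slide down (tan θ > μ_s), so at the point of impending slip friction acts up-slope at its limit: f = μ_s N.
P is parallel to the surface, so N = m g cos θ = 721 N.
Along the incline: P + μ_s N = m g sin θ, so P = 605 − 0.26×721 = 417 N.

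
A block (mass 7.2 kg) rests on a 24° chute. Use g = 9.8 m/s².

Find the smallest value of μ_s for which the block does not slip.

μ_s,min ≈ 0.445

At the slip threshold m g sin θ = μ_s m g cos θ, so μ_s,min = tan θ.
μ_s,min = tan 24° = 0.445.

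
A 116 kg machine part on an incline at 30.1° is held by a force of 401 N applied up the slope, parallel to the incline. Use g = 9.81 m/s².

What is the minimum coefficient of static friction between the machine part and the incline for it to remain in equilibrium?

N = m g cos θ = 984.5 N.
Friction must make up the shortfall along the incline: f = m g sin θ − P = 570.7 − 401 = 169.7 N.
At the threshold f = μ_s N, so μ_s,min = 169.7/984.5 = 0.172.

μ_s,min ≈ 0.172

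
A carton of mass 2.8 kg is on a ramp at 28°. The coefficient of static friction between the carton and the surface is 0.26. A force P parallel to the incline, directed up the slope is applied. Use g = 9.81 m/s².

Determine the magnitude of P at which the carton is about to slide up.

At impending motion up the slope, friction acts down-slope at its limit: f = μ_s N.
P is parallel to the surface, so N = m g cos θ = 24.3 N.
Along the incline: P = m g sin θ + μ_s N = 12.9 + 0.26×24.3 = 19.2 N.

P ≈ 19.2 N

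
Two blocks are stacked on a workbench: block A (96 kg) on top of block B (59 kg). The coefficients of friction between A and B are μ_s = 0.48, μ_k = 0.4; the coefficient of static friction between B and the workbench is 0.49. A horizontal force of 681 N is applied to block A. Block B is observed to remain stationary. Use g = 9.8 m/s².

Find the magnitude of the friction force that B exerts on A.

Normal force at the A–B interface: N₁ = m_A g = 940.8 N.
So the A–B interface can sustain at most μ_s N₁ = 451.6 N of static friction.
P = 681 N exceeds that limit, so A slips over B and the interface friction becomes kinetic: f₁ = μ_k N₁ = 0.4×940.8 = 376 N.
B experiences an equal 376 N forward from A (third law). B is in equilibrium, so the floor supplies f₂ = 376 N of static friction (limit μ_s(m_A+m_B)g = 744.3 N, not exceeded).

f ≈ 376 N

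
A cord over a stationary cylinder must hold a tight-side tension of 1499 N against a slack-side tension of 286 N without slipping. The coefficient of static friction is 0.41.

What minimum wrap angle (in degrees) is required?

T₂/T₁ = e^{μβ} → β = ln(T₂/T₁)/μ.
β = ln(1499/286)/0.41 = 1.657/0.41 = 4.04 rad.
In degrees: β = 4.04 × 180/π = 231°.

β_min ≈ 231°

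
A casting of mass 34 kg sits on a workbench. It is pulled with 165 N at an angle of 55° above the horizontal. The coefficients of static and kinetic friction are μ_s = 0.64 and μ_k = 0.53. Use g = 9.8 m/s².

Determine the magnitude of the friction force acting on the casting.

The vertical component of P reduces the normal force: N = m g − P sin α = 333.2 − 135.2 = 198 N.
The horizontal driving force is P cos α = 94.64 N, so equilibrium needs friction f = 94.64 N.
μ_s N = 0.64 × 198 = 126.7 N.
94.64 ≤ 126.7 N → static; friction equals the required 94.6 N.

f ≈ 94.6 N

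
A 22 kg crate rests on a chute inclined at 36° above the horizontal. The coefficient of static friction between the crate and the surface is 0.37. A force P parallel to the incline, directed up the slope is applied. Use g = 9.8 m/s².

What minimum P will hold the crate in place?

P_min ≈ 62.2 N

The crate tends to slide down (tan θ > μ_s), so at the point of impending slip friction acts up-slope at its limit: f = μ_s N.
P is parallel to the surface, so N = m g cos θ = 174 N.
Along the incline: P + μ_s N = m g sin θ, so P = 127 − 0.37×174 = 62.2 N.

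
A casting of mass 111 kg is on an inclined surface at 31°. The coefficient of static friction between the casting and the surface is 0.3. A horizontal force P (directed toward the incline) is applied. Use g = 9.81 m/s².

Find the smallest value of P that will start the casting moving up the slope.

P ≈ 1200 N

At impending motion up the slope, friction acts down-slope at its limit: f = μ_s N.
Perpendicular to the incline: N = m g cos θ + P sin θ.
Along the incline: P cos θ = m g sin θ + μ_s N = m g sin θ + μ_s (m g cos θ + P sin θ).
Solving, P (cos θ − μ_s sin θ) = m g (sin θ + μ_s cos θ), so P = 111×9.81×(sin 31° + 0.3 cos 31°)/(cos 31° − 0.3 sin 31°) = 1090×0.7722/0.7027 = 1200 N.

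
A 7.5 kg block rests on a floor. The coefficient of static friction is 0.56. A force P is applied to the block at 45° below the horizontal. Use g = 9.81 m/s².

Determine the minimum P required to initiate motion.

N = m g + P sin α (the push presses the block into the floor).
At impending slip, P cos α = μ_s N = μ_s (m g + P sin α).
Solving: P (cos α − μ_s sin α) = μ_s m g → P = 0.56×73.6/(cos 45° − 0.56 sin 45°) = 41.2/0.3111 = 132 N.

P ≈ 132 N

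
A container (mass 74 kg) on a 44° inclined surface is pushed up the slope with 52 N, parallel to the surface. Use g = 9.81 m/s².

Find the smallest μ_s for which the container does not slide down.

N = m g cos θ = 522.2 N.
Friction must make up the shortfall along the incline: f = m g sin θ − P = 504.3 − 52 = 452.3 N.
At the threshold f = μ_s N, so μ_s,min = 452.3/522.2 = 0.866.

μ_s,min ≈ 0.866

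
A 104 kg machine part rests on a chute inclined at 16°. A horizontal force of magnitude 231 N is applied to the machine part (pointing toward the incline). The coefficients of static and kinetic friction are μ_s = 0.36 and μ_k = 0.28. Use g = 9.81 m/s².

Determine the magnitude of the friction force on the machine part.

The horizontal push has a component P sin θ into the surface, so N = m g cos θ + P sin θ = 980.7 + 63.67 = 1044 N.
Along the incline, the net driving force (taking up-slope positive) is P cos θ − m g sin θ = 222.1 − 281.2 = -59.16 N, so equilibrium requires friction f = 59.16 N (up-slope).
Maximum static friction: μ_s N = 0.36 × 1044 = 376 N.
Since 59.16 N is within the 376 N limit, the machine part stays put and friction is exactly 59.2 N.

f ≈ 59.2 N (up the incline)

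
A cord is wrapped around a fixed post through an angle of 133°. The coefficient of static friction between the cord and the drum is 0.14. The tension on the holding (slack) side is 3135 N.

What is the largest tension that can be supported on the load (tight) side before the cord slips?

T_max ≈ 4340 N

At impending slip the capstan equation gives T₂/T₁ = e^{μβ} with β in radians.
β = 133° × π/180 = 2.321 rad.
e^{μβ} = e^{0.14×2.321} = 1.384.
T₂ = T₁ · e^{μβ} = 3135 × 1.384 = 4340 N.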